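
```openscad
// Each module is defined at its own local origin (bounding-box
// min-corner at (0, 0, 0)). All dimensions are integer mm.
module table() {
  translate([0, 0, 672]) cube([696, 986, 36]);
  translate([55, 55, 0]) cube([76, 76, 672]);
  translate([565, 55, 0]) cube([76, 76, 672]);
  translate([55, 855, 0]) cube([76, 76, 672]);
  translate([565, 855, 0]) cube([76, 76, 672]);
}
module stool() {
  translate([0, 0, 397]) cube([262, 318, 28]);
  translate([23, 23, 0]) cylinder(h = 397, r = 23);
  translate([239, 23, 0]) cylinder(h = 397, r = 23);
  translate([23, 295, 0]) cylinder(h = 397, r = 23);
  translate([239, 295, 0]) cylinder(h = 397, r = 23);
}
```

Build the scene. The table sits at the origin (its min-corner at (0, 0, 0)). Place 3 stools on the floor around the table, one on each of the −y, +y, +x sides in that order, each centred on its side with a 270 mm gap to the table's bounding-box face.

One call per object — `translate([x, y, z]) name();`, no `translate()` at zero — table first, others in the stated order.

table();
translate([217, -588, 0]) stool();
translate([217, 1256, 0]) stool();
translate([966, 334, 0]) stool();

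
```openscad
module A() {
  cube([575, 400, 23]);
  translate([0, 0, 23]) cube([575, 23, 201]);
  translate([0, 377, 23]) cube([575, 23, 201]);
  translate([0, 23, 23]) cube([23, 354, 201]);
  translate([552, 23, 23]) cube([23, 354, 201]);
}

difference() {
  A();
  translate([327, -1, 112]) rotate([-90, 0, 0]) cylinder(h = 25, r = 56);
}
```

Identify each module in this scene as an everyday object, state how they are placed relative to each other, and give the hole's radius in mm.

A is an open box. The open box has a circular hole through its front wall. The hole's radius is 56 mm.

The subtracted cylinder has r = 56 mm.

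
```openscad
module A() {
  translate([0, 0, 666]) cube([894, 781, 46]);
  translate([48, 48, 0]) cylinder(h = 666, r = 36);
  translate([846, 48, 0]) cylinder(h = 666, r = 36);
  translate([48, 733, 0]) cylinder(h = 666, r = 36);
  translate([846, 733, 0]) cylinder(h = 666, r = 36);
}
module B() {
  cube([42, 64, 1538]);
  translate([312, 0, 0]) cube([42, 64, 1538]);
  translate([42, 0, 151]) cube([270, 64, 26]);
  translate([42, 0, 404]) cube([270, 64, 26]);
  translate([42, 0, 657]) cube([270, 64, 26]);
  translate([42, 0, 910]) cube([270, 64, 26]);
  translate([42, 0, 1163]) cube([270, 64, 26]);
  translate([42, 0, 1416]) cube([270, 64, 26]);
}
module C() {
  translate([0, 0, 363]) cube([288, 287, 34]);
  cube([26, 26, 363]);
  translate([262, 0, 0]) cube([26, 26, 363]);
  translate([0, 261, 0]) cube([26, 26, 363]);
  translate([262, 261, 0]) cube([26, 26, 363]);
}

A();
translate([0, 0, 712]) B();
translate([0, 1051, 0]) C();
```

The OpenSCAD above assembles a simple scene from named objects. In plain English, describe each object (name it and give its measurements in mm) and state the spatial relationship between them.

A is a rectangular dining table. The top is 894×781×46 mm with its upper surface at z = 712 mm. It stands on four round legs of 72 mm diameter, each leg's bounding box inset 12 mm from the nearest pair of top edges, running from the floor to the underside of the top.

B is a straight ladder. Two 42×64 mm vertical rails, 1538 mm tall, stand 354 mm apart (outside-to-outside) with their front faces coplanar on the −y side. 6 rungs, each 64 mm deep and 26 mm tall, span between the inner faces of the rails, front faces flush with the rails. The lowest rung's underside is at z = 151 mm and rungs are spaced 253 mm apart (underside to underside).

C is a simple wooden stool: a rectangular seat 288 mm (x) by 287 mm (y), 34 mm thick, top face at z = 397 mm, on four square legs, each 26×26 mm in cross-section. The legs rest on z = 0, each flush with a corner of the seat.

The ladder is on top of the table. The stool is on the floor beside the table on its +y side.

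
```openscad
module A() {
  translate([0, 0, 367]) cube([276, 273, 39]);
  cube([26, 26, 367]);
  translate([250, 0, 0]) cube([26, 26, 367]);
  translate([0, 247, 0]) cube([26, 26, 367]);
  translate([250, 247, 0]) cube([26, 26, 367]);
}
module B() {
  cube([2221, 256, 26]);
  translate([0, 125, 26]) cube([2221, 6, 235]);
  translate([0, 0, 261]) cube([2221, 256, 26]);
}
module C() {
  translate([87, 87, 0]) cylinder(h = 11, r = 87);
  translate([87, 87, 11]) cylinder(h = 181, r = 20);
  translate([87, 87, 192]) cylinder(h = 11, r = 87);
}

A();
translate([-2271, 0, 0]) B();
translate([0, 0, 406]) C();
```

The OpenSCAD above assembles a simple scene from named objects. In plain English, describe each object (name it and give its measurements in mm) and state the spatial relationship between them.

A is a four-legged stool. The seat is a 276×273×39 mm slab whose top surface is at z = 406 mm; four square legs, each 26×26 mm in cross-section, run from the floor (z = 0) to the underside of the seat, each flush with a corner of the seat.

B is an I-beam lying along x, 2221 mm long. Overall section height 287 mm. Two flanges 256 mm wide (y) and 26 mm thick, one on the floor and one at the top; a web 6 mm thick runs between them, centred on the flange width.

C is a spool: two coaxial disc flanges of radius 87 mm and thickness 11 mm, joined by a core cylinder of radius 20 mm and height 181 mm. The lower flange rests on z = 0 and the three cylinders share a vertical axis.

The I-beam is on the floor beside the stool on its −x side. The spool is on top of the stool.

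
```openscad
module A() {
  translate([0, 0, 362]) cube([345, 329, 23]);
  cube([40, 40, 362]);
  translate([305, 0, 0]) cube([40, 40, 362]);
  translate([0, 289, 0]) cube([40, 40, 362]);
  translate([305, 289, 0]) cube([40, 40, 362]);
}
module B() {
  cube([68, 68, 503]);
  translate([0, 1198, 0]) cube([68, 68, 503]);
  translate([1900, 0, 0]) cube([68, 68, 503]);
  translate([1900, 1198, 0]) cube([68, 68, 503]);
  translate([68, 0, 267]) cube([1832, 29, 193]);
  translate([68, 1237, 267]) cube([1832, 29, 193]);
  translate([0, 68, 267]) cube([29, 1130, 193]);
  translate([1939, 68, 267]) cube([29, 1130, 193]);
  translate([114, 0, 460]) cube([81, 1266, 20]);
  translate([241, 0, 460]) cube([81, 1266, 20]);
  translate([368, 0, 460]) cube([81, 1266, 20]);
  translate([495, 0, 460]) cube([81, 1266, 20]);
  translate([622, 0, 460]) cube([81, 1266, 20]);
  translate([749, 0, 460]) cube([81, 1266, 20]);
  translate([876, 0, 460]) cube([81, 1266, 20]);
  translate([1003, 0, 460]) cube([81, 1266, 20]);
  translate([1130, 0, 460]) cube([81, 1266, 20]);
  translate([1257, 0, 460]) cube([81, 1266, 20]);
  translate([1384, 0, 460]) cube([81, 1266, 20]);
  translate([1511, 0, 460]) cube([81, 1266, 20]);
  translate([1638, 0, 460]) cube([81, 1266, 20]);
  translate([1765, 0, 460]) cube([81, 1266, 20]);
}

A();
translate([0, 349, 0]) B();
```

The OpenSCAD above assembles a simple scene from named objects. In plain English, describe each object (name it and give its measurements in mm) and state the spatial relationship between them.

A is a four-legged stool. The seat is 345×329 mm, 23 mm thick, top at z = 385 mm. It stands on four square legs, each 40×40 mm in cross-section, from z = 0 to the seat underside, each flush with a corner of the seat.

B is a bed frame 1968 mm long (x) by 1266 mm wide (y). Four 68×68 mm corner posts, 503 mm tall, at the corners of the footprint. Four rails of 29 mm thickness and 193 mm height run between adjacent posts with their undersides at z = 267 mm, their outer faces flush with the outside of the frame (the two x-running rails run between the posts' inner faces; the two y-running rails run between the posts' inner faces). 14 slats, each 81 mm wide (x) and 20 mm thick, lie across the top of the two x-running rails, running the full 1266 mm width of the frame in y; the slats are evenly spaced along x between the inner faces of the end posts with equal gaps (rounded down to the nearest mm) at the −x end and between each pair — any rounding remainder accumulates at the +x end.

The bed frame is on the floor beside the stool on its +y side.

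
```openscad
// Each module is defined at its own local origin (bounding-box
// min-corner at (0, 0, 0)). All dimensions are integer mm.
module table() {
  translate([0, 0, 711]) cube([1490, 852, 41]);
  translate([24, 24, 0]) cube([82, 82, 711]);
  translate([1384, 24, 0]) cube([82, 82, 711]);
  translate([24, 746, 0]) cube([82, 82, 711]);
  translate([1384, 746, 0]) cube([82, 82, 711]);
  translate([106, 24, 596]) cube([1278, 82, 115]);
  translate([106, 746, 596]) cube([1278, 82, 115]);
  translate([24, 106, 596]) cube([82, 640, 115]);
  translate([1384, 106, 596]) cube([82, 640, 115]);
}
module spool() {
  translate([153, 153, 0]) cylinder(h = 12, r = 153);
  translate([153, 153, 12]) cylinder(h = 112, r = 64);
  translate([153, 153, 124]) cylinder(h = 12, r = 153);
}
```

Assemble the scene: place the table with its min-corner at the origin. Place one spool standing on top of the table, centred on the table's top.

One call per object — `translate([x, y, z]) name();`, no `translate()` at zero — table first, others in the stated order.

table();
translate([592, 273, 752]) spool();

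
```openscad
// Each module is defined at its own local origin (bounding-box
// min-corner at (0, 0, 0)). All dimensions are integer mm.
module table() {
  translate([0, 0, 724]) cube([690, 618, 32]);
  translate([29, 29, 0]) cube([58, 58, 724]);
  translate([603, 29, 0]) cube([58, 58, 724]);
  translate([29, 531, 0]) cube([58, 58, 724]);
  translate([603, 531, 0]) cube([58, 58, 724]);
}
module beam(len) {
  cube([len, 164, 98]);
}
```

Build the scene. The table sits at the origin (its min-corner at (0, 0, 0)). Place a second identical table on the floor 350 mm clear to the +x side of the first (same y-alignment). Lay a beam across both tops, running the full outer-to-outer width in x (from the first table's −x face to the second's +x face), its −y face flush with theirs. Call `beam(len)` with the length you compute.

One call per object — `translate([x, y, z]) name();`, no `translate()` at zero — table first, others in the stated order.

table();
translate([1040, 0, 0]) table();
translate([0, 0, 756]) beam(1730);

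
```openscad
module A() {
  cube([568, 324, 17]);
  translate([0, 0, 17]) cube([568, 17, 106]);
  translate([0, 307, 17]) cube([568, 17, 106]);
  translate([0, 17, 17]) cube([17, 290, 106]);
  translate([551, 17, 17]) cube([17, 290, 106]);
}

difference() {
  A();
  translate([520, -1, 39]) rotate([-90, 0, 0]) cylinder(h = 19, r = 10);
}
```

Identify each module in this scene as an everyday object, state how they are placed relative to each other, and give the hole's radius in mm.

The subtracted cylinder has r = 10 mm.

A is an open box. The open box has a circular hole through its front wall. The hole's radius is 10 mm.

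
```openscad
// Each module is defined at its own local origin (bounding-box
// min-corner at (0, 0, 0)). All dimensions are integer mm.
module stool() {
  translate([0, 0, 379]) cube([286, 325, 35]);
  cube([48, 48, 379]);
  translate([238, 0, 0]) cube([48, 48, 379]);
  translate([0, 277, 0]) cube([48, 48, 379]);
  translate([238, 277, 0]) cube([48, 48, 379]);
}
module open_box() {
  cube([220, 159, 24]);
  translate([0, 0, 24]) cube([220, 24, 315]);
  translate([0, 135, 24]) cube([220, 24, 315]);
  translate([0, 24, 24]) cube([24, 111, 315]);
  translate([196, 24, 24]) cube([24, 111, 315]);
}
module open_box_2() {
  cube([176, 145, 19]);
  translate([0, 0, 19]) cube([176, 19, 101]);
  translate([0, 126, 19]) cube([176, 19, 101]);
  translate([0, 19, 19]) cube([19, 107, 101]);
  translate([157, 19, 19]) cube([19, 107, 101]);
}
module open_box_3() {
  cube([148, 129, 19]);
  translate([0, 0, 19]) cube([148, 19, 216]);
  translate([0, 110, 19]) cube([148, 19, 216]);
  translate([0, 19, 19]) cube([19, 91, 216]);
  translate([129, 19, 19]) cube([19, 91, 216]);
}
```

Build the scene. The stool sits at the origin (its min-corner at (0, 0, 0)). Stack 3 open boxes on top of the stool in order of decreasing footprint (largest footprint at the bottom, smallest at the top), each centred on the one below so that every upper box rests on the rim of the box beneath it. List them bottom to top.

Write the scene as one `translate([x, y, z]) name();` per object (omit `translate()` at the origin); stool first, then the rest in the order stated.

stool();
translate([33, 83, 414]) open_box();
translate([55, 90, 753]) open_box_2();
translate([69, 98, 873]) open_box_3();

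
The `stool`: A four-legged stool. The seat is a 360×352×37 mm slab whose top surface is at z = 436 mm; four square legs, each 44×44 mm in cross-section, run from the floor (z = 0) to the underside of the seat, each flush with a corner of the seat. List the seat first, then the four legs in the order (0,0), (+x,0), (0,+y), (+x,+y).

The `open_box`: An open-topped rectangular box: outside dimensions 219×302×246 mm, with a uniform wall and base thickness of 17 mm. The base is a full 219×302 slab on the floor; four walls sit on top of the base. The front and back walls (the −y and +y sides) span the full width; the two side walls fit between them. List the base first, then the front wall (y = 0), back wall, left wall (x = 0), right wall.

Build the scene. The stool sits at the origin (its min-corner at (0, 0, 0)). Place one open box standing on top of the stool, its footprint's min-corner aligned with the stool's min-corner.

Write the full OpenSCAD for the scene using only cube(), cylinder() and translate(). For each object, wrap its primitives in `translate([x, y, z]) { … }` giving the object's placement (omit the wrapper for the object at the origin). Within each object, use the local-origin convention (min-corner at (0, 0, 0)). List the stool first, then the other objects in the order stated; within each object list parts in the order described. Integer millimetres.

translate([0, 0, 399]) cube([360, 352, 37]);
cube([44, 44, 399]);
translate([316, 0, 0]) cube([44, 44, 399]);
translate([0, 308, 0]) cube([44, 44, 399]);
translate([316, 308, 0]) cube([44, 44, 399]);
translate([0, 0, 436]) {
  cube([219, 302, 17]);
  translate([0, 0, 17]) cube([219, 17, 229]);
  translate([0, 285, 17]) cube([219, 17, 229]);
  translate([0, 17, 17]) cube([17, 268, 229]);
  translate([202, 17, 17]) cube([17, 268, 229]);
}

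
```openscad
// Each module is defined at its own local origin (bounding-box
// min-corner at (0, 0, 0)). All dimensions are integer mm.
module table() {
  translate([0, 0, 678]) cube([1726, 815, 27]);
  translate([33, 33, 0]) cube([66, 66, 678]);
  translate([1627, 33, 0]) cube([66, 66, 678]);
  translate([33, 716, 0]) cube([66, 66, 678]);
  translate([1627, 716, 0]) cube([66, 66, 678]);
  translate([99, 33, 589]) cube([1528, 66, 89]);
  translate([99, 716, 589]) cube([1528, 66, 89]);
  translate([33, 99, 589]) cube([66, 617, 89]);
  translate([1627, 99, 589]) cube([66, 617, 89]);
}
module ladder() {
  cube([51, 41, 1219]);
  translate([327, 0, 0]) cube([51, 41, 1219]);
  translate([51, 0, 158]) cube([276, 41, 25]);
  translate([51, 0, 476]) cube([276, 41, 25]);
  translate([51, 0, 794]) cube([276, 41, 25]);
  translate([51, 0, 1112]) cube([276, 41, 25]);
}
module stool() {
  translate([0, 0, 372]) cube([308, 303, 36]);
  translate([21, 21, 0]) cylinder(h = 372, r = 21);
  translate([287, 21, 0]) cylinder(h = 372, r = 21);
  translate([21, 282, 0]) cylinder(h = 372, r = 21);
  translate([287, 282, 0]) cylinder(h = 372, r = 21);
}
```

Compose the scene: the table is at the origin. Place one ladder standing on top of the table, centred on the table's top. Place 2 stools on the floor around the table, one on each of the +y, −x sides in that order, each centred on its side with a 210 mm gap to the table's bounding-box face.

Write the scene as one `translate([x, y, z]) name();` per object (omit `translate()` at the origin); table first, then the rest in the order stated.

table();
translate([674, 387, 705]) ladder();
translate([709, 1025, 0]) stool();
translate([-518, 256, 0]) stool();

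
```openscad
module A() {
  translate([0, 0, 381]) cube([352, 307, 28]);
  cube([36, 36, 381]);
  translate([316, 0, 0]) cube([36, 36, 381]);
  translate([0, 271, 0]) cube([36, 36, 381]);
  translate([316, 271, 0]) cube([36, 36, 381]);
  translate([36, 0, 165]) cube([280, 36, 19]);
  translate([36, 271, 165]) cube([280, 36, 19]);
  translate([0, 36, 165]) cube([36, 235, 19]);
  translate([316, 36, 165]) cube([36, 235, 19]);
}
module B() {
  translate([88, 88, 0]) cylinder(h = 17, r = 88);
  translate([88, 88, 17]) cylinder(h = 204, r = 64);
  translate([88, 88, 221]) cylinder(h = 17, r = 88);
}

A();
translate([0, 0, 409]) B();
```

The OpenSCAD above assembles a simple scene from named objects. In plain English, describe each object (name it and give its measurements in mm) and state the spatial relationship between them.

A is a four-legged stool. The seat is 352×307 mm, 28 mm thick, top at z = 409 mm. It stands on four square legs, each 36×36 mm in cross-section, from z = 0 to the seat underside, each flush with a corner of the seat. Four stretchers, 36 mm wide and 19 mm tall, connect adjacent legs with their undersides at z = 165 mm, each running between the inner faces of the legs it joins and aligned with the legs' outer faces on the other axis.

B is a spool: two coaxial disc flanges of radius 88 mm and thickness 17 mm, joined by a core cylinder of radius 64 mm and height 204 mm. The lower flange rests on z = 0 and the three cylinders share a vertical axis.

The spool is on top of the stool.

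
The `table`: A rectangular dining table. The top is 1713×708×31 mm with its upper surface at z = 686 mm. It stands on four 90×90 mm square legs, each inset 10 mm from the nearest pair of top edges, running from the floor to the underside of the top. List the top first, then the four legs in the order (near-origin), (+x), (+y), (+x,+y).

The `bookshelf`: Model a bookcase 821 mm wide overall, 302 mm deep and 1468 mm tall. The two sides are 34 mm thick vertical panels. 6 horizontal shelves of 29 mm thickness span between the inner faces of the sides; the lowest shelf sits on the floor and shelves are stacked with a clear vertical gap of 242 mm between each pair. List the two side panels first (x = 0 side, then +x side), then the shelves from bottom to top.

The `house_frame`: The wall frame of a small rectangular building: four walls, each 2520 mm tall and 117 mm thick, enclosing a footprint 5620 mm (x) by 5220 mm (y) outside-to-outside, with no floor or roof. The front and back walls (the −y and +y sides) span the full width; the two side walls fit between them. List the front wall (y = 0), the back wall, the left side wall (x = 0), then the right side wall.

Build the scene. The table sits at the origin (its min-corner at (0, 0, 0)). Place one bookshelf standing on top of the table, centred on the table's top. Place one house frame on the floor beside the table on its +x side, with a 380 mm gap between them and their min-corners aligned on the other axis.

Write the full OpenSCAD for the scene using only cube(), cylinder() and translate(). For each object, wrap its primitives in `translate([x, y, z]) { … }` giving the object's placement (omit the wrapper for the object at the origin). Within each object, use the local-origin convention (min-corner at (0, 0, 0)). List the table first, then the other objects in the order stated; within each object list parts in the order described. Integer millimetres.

translate([0, 0, 655]) cube([1713, 708, 31]);
translate([10, 10, 0]) cube([90, 90, 655]);
translate([1613, 10, 0]) cube([90, 90, 655]);
translate([10, 608, 0]) cube([90, 90, 655]);
translate([1613, 608, 0]) cube([90, 90, 655]);
translate([446, 203, 686]) {
  cube([34, 302, 1468]);
  translate([787, 0, 0]) cube([34, 302, 1468]);
  translate([34, 0, 0]) cube([753, 302, 29]);
  translate([34, 0, 271]) cube([753, 302, 29]);
  translate([34, 0, 542]) cube([753, 302, 29]);
  translate([34, 0, 813]) cube([753, 302, 29]);
  translate([34, 0, 1084]) cube([753, 302, 29]);
  translate([34, 0, 1355]) cube([753, 302, 29]);
}
translate([2093, 0, 0]) {
  cube([5620, 117, 2520]);
  translate([0, 5103, 0]) cube([5620, 117, 2520]);
  translate([0, 117, 0]) cube([117, 4986, 2520]);
  translate([5503, 117, 0]) cube([117, 4986, 2520]);
}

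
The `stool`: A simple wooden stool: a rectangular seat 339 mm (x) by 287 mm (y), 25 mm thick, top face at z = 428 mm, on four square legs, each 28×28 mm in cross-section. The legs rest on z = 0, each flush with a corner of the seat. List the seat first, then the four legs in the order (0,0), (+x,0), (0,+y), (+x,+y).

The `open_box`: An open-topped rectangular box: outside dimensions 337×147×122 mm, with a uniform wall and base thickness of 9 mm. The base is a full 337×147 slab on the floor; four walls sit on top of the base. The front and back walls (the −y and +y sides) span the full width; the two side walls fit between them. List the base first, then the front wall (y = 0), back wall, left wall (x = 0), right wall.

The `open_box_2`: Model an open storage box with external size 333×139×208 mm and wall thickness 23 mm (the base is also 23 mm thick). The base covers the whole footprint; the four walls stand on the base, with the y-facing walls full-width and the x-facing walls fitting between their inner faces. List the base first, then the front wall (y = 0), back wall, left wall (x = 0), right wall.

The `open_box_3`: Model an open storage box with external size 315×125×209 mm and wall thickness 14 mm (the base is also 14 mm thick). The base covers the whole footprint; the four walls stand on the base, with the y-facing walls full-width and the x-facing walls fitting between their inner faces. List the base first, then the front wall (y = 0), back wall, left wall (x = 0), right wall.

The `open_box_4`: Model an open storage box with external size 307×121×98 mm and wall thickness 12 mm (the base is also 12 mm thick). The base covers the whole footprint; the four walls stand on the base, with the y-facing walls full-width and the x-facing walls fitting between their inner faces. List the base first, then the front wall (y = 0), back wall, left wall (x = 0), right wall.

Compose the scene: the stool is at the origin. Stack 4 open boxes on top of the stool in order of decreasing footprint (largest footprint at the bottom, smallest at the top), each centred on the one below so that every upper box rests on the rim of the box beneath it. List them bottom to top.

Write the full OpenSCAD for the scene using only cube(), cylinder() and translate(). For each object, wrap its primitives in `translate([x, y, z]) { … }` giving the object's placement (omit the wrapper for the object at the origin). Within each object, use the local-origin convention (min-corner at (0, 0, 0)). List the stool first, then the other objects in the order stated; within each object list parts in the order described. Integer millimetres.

translate([0, 0, 403]) cube([339, 287, 25]);
cube([28, 28, 403]);
translate([311, 0, 0]) cube([28, 28, 403]);
translate([0, 259, 0]) cube([28, 28, 403]);
translate([311, 259, 0]) cube([28, 28, 403]);
translate([1, 70, 428]) {
  cube([337, 147, 9]);
  translate([0, 0, 9]) cube([337, 9, 113]);
  translate([0, 138, 9]) cube([337, 9, 113]);
  translate([0, 9, 9]) cube([9, 129, 113]);
  translate([328, 9, 9]) cube([9, 129, 113]);
}
translate([3, 74, 550]) {
  cube([333, 139, 23]);
  translate([0, 0, 23]) cube([333, 23, 185]);
  translate([0, 116, 23]) cube([333, 23, 185]);
  translate([0, 23, 23]) cube([23, 93, 185]);
  translate([310, 23, 23]) cube([23, 93, 185]);
}
translate([12, 81, 758]) {
  cube([315, 125, 14]);
  translate([0, 0, 14]) cube([315, 14, 195]);
  translate([0, 111, 14]) cube([315, 14, 195]);
  translate([0, 14, 14]) cube([14, 97, 195]);
  translate([301, 14, 14]) cube([14, 97, 195]);
}
translate([16, 83, 967]) {
  cube([307, 121, 12]);
  translate([0, 0, 12]) cube([307, 12, 86]);
  translate([0, 109, 12]) cube([307, 12, 86]);
  translate([0, 12, 12]) cube([12, 97, 86]);
  translate([295, 12, 12]) cube([12, 97, 86]);
}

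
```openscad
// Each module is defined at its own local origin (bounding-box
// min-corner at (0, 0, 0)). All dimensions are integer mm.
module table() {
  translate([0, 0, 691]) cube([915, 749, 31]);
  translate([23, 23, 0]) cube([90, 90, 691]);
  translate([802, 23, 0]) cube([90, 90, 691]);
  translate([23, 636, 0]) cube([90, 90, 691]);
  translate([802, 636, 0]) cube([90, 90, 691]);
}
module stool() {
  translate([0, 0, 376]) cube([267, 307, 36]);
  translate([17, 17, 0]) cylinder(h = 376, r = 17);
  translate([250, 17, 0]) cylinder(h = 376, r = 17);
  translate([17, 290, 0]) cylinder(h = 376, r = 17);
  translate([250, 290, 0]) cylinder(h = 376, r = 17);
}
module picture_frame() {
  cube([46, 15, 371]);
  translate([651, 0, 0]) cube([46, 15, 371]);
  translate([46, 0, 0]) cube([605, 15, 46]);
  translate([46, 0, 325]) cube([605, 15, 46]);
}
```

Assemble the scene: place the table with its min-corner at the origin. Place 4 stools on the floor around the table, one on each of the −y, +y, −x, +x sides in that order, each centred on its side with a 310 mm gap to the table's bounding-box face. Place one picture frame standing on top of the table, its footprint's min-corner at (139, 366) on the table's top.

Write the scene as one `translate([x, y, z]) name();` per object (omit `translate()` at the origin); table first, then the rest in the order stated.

table();
translate([324, -617, 0]) stool();
translate([324, 1059, 0]) stool();
translate([-577, 221, 0]) stool();
translate([1225, 221, 0]) stool();
translate([139, 366, 722]) picture_frame();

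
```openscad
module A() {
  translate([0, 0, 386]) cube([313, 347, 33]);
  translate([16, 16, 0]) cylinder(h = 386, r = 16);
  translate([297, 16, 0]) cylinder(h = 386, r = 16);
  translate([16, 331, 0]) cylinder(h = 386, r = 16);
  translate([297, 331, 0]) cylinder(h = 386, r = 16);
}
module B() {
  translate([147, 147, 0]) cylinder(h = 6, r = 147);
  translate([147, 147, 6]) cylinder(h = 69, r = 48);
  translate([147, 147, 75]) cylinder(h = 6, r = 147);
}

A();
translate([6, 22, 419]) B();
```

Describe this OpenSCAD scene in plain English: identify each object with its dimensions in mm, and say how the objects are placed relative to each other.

A is a four-legged stool. The seat is 313×347 mm, 33 mm thick, top at z = 419 mm. It stands on four round legs, each 32 mm in diameter, from z = 0 to the seat underside, each leg's axis is inset half a diameter from the nearest pair of seat edges (so the leg's bounding box is flush with the corner).

B is a spool: two coaxial disc flanges of radius 147 mm and thickness 6 mm, joined by a core cylinder of radius 48 mm and height 69 mm. The lower flange rests on z = 0 and the three cylinders share a vertical axis.

The spool is on top of the stool.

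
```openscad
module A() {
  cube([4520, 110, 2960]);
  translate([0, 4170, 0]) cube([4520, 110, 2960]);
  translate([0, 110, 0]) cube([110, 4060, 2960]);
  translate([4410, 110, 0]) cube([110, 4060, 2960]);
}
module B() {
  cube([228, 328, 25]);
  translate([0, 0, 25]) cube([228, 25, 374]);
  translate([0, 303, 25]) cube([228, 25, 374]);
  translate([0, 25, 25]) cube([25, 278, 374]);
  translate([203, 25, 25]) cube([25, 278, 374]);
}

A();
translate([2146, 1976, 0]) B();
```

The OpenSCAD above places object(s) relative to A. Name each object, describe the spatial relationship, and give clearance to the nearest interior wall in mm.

Clearances: x = 2036, y = 1866; minimum 1866 mm.

A is a house frame. B is an open box. The open box sits inside the house frame, centred. The clearance to the nearest interior wall is 1866 mm.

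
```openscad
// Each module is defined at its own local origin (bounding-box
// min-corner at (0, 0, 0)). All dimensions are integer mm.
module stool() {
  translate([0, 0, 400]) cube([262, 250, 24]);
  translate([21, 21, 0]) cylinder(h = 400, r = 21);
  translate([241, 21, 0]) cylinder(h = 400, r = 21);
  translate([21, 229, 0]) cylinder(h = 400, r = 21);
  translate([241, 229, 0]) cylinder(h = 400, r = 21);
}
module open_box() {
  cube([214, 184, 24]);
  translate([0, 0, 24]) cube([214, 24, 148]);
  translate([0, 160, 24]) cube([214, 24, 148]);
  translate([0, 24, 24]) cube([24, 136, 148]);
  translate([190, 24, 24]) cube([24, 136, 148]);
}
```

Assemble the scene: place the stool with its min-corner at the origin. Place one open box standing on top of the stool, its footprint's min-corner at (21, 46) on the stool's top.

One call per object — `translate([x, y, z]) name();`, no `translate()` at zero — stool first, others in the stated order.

stool();
translate([21, 46, 424]) open_box();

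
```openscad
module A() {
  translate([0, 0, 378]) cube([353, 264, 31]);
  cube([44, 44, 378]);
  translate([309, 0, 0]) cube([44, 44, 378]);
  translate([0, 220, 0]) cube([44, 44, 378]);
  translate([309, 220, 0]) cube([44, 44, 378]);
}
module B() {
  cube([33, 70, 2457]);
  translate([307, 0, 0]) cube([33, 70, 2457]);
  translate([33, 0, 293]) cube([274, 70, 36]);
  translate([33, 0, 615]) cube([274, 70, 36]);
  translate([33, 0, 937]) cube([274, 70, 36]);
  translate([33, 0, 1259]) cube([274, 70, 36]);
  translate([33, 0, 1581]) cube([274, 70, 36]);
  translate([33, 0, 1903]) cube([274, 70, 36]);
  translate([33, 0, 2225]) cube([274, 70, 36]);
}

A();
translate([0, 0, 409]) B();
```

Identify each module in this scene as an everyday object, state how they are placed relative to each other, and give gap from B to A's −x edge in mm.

The ladder's min-x is at 0; the stool's min-x is 0; gap = 0 mm.

A is a stool. B is a ladder. The ladder is on top of the stool. The gap from the ladder to the stool's −x edge is 0 mm.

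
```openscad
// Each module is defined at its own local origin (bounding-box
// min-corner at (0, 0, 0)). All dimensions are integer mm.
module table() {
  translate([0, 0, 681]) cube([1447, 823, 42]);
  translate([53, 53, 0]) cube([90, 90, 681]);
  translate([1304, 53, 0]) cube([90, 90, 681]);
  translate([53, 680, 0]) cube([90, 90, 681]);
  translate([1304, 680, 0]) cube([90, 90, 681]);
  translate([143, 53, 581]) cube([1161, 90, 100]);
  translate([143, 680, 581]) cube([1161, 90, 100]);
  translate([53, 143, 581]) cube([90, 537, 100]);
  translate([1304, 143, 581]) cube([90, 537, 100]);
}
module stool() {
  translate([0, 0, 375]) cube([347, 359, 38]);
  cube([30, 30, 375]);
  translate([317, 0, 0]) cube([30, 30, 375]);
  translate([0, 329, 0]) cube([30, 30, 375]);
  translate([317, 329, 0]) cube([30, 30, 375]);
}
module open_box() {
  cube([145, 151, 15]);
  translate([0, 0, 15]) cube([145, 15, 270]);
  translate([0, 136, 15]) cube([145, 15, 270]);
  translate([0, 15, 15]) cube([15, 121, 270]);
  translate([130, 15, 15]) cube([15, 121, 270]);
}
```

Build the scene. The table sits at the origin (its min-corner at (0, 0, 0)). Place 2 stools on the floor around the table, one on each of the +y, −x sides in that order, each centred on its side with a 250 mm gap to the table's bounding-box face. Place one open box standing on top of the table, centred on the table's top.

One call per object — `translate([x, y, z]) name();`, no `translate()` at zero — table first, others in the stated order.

table();
translate([550, 1073, 0]) stool();
translate([-597, 232, 0]) stool();
translate([651, 336, 723]) open_box();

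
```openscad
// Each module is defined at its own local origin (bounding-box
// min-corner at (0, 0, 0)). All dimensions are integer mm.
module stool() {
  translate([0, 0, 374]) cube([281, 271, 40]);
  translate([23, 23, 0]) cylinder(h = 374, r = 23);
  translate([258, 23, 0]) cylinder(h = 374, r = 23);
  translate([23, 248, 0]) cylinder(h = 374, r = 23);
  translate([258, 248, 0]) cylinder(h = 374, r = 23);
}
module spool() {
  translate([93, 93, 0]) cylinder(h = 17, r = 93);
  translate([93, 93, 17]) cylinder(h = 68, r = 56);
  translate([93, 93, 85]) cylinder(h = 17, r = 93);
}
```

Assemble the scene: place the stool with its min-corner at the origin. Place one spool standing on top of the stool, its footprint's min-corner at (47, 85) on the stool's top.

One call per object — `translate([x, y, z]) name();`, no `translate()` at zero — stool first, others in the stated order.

stool();
translate([47, 85, 414]) spool();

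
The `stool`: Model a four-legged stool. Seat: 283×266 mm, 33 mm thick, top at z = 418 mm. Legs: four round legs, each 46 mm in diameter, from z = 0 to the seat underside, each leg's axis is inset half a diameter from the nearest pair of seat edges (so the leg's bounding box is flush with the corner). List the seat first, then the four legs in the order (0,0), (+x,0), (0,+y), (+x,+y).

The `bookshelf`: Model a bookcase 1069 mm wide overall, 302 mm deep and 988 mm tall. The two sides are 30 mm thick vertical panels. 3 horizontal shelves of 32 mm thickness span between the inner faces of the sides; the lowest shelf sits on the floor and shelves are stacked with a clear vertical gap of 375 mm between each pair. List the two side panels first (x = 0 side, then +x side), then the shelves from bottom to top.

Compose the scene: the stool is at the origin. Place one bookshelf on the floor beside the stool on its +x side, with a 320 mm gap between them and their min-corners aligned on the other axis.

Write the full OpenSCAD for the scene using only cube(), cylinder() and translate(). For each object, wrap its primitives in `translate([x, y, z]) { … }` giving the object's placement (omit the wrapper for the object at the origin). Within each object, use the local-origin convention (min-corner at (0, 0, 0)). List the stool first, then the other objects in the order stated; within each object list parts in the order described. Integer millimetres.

translate([0, 0, 385]) cube([283, 266, 33]);
translate([23, 23, 0]) cylinder(h = 385, r = 23);
translate([260, 23, 0]) cylinder(h = 385, r = 23);
translate([23, 243, 0]) cylinder(h = 385, r = 23);
translate([260, 243, 0]) cylinder(h = 385, r = 23);
translate([603, 0, 0]) {
  cube([30, 302, 988]);
  translate([1039, 0, 0]) cube([30, 302, 988]);
  translate([30, 0, 0]) cube([1009, 302, 32]);
  translate([30, 0, 407]) cube([1009, 302, 32]);
  translate([30, 0, 814]) cube([1009, 302, 32]);
}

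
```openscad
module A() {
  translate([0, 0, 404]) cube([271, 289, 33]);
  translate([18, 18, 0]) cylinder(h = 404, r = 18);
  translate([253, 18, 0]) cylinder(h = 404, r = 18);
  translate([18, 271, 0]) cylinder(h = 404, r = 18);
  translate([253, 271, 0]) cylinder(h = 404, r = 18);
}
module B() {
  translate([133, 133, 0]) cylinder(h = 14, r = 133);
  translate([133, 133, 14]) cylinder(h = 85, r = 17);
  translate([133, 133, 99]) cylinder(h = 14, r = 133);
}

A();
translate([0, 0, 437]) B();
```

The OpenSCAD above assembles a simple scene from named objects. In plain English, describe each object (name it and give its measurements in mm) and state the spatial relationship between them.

A is a four-legged stool. The seat is a 271×289×33 mm slab whose top surface is at z = 437 mm; four round legs, each 36 mm in diameter, run from the floor (z = 0) to the underside of the seat, each leg's axis is inset half a diameter from the nearest pair of seat edges (so the leg's bounding box is flush with the corner).

B is a spool: two coaxial disc flanges of radius 133 mm and thickness 14 mm, joined by a core cylinder of radius 17 mm and height 85 mm. The lower flange rests on z = 0 and the three cylinders share a vertical axis.

The spool is on top of the stool.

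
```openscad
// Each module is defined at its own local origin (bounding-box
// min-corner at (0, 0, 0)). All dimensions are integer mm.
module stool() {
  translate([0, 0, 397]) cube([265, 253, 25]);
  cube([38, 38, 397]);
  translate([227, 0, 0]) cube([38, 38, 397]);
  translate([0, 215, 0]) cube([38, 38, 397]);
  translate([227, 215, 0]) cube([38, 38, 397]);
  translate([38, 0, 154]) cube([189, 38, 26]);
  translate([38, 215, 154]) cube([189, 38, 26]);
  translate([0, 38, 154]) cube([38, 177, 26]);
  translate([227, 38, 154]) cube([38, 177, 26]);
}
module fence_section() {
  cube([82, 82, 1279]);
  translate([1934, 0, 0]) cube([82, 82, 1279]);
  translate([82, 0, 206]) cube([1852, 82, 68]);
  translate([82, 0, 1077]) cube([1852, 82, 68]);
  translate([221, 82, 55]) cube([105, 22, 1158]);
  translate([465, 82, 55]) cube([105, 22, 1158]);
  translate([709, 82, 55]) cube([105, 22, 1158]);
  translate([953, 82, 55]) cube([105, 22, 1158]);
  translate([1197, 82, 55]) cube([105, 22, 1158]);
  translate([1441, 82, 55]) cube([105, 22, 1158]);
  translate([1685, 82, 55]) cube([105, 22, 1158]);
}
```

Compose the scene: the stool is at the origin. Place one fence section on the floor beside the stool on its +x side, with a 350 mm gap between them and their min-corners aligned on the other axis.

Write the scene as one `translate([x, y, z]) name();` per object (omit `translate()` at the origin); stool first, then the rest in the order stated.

stool();
translate([615, 0, 0]) fence_section();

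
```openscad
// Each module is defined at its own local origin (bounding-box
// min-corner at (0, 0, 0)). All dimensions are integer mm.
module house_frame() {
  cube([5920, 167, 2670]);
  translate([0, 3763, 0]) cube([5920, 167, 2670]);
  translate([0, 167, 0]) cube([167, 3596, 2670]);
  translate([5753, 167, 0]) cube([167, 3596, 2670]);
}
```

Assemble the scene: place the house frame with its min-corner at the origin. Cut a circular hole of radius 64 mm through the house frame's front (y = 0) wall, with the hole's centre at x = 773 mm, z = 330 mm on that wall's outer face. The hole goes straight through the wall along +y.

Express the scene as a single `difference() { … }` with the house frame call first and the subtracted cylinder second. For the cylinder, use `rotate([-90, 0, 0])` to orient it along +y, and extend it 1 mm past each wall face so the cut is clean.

difference() {
  house_frame();
  translate([773, -1, 330]) rotate([-90, 0, 0]) cylinder(h = 169, r = 64);
}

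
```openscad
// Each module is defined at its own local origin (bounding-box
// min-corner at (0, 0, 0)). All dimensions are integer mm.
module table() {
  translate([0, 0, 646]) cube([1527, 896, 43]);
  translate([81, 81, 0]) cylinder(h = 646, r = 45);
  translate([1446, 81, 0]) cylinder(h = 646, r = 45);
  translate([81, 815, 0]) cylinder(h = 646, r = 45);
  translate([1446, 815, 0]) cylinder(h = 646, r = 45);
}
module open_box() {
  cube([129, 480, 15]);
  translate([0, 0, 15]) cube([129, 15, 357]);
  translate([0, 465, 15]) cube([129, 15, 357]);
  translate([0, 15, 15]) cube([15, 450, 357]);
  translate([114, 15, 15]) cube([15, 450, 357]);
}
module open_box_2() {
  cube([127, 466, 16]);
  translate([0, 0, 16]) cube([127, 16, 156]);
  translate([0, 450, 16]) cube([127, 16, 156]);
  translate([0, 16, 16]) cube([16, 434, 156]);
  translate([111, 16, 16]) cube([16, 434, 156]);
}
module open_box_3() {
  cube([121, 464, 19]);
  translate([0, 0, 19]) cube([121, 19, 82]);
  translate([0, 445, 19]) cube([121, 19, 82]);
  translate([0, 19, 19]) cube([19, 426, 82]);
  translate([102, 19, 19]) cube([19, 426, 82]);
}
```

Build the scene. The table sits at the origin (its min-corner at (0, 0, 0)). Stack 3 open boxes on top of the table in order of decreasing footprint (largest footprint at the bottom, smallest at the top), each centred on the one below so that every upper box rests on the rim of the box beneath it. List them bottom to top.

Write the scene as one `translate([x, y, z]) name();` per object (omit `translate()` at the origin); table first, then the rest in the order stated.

table();
translate([699, 208, 689]) open_box();
translate([700, 215, 1061]) open_box_2();
translate([703, 216, 1233]) open_box_3();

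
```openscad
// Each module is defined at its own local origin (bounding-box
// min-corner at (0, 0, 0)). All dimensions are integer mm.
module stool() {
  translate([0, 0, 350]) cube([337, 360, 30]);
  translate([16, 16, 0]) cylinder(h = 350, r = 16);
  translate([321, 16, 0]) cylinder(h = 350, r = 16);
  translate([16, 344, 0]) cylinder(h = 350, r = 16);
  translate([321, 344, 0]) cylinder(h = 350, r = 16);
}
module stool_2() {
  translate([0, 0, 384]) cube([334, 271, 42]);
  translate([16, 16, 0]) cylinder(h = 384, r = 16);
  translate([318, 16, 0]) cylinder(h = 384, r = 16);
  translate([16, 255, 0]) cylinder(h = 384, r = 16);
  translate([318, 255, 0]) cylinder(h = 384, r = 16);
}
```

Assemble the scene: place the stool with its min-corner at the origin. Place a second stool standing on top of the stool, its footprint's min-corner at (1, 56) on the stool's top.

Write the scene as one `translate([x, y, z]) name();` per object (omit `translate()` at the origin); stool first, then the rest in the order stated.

stool();
translate([1, 56, 380]) stool_2();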